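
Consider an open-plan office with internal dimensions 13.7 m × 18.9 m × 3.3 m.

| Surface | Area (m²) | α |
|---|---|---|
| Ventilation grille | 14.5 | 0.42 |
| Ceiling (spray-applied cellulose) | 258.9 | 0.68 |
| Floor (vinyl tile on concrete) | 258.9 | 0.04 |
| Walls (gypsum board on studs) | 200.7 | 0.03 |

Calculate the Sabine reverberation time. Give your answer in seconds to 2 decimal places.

0.69 s

Summing Sᵢαᵢ: 6.090 + 176.052 + 10.356 + 6.021 → A = 198.519 sabins.
Room volume: 854.469 m³.
RT60 = 0.161 · V / A = 0.161 × 854.469 / 198.519 = 0.69 s.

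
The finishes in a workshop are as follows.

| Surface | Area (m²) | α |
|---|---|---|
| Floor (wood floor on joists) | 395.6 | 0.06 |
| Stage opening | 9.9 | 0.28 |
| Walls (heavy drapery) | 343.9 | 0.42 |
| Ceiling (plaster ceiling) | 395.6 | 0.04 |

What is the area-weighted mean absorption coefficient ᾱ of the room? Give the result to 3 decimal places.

0.163

Total surface area S = 1145.0 m².
Weighted sum Σ Sα = 186.770.
ᾱ = A/S = 0.163.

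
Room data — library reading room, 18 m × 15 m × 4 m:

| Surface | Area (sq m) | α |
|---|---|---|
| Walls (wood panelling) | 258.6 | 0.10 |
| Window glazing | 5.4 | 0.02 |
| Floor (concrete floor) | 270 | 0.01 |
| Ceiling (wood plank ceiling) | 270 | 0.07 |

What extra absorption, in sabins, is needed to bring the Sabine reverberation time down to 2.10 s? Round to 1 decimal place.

35.2 sabins

Equivalent absorption area: A₁ = 258.6×0.10 + 5.4×0.02 + 270×0.01 + 270×0.07 = 47.568 sq m.
V = 1080 m³. Required absorption A₂ = 0.161 × 1080 / 2.10 = 82.800 sabins.
Additional absorption ΔA = 82.800 − 47.568 = 35.2 sabins.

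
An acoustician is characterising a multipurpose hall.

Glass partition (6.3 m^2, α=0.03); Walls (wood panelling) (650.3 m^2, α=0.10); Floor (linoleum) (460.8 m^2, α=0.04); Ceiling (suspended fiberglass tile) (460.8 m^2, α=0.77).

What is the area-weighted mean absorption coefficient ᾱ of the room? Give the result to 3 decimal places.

0.278

S = Σ Sᵢ = 6.3 + 650.3 + 460.8 + 460.8 = 1578.2 m^2.
Weighted sum Σ Sα = 438.467.
ᾱ = 438.467 / 1578.2 = 0.278.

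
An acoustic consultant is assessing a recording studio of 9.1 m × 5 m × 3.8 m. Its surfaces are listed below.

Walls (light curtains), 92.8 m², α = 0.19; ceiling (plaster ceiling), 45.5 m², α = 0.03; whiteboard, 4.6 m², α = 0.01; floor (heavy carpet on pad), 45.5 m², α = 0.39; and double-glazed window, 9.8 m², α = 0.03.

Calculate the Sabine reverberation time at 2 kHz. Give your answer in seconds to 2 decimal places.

0.75 s

Total absorption A = 92.8*0.19 + 45.5*0.03 + 4.6*0.01 + 45.5*0.39 + 9.8*0.03
  = 17.632 + 1.365 + 0.046 + 17.745 + 0.294 = 37.082 m² sabins.
V = 9.1·5·3.8 = 172.9 m³.
Sabine: RT60 = 0.161 × 172.9 / 37.082 = 0.75 s.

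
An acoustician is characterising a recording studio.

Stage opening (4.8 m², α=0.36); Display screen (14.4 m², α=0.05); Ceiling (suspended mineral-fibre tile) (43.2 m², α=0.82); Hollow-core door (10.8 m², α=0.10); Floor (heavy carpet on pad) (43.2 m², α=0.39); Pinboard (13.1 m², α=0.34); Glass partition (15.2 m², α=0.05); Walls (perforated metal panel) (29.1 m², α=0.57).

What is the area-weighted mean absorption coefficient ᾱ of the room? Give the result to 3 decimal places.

0.446

Total surface area S = 173.8 m².
Weighted sum Σ Sα = 77.601.
ᾱ = 77.601 / 173.8 = 0.446.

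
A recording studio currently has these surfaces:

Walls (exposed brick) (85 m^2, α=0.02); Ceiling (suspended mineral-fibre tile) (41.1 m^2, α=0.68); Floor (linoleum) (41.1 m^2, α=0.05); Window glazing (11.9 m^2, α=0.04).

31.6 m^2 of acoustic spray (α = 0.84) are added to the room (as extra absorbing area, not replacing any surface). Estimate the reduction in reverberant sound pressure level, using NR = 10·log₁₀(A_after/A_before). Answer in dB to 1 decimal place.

A_before = Σ Sᵢαᵢ = 85*0.02 + 41.1*0.68 + 41.1*0.05 + 11.9*0.04 = 32.179 sabins.
Added absorption = 31.6 × 0.84 = 26.544 sabins.
A_after = 32.179 + 26.544 = 58.723 sabins.
NR = 10·log₁₀(58.723/32.179) = 2.6 dB.

2.6 dB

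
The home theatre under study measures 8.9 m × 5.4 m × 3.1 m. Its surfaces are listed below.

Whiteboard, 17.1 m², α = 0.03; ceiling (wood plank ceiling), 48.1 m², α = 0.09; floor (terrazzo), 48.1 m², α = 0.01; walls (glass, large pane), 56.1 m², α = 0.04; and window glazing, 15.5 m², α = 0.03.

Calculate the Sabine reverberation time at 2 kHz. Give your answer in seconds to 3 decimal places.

2.986 s

Summing Sᵢαᵢ: 0.513 + 4.329 + 0.481 + 2.244 + 0.465 → A = 8.032 sabins.
V = 8.9·5.4·3.1 = 148.986 m³.
T = 0.161 V/A = 0.161·148.986/8.032 = 2.986 s.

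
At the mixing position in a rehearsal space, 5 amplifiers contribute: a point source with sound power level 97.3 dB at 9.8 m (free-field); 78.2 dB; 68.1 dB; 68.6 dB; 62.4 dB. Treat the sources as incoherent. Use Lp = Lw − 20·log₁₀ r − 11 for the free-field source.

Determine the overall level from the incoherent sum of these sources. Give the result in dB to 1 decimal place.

79.3 dB

Source at 9.8 m: Lp = 97.3 − 20·log₁₀(9.8) − 11 = 66.5 dB.
Sum in the linear (power) domain: Σ 10^(Lᵢ/10) = 10^(66.5/10) + 10^(78.2/10) + 10^(68.1/10) + 10^(68.6/10) + 10^(62.4/10) = 8.597e+07.
Combined level = 10 log₁₀(8.597e+07) = 79.3 dB.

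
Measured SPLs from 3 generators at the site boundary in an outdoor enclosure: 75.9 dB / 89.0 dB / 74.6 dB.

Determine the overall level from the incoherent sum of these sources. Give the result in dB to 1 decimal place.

89.4 dB

Sum in the linear (power) domain: Σ 10^(Lᵢ/10) = 10^(75.9/10) + 10^(89.0/10) + 10^(74.6/10) = 8.621e+08.
Back to dB: 10·log₁₀ Σ = 89.4 dB.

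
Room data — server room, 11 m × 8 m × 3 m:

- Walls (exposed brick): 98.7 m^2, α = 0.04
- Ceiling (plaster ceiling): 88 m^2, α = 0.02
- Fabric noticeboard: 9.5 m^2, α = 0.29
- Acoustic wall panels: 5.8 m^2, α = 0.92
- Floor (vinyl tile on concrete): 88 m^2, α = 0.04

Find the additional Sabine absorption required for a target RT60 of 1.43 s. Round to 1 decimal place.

Summing Sᵢαᵢ: 3.948 + 1.760 + 2.755 + 5.336 + 3.520 → A₁ = 17.319 sabins.
For T = 1.43 s, need A₂ = 0.161·V/T = 0.161·264/1.43 = 29.723 sabins.
Additional absorption ΔA = 29.723 − 17.319 = 12.4 sabins.

12.4 sabins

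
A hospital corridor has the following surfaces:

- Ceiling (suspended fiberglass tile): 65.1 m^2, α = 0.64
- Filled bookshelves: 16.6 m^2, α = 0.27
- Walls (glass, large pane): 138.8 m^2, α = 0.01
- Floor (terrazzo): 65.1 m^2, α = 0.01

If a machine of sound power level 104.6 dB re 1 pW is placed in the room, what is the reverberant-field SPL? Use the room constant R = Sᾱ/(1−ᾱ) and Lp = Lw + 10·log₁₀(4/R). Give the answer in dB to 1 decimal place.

Σ(Sᵢαᵢ) = 65.1·0.64 + 16.6·0.27 + 138.8·0.01 + 65.1·0.01 = 48.185; total area S = 285.6 m^2.
ᾱ = 48.185/285.6 = 0.1687; R = Sᾱ/(1−ᾱ) = 48.185/(1−0.1687) = 57.963 m^2.
Lp = 104.6 + 10·log₁₀(4/57.963) = 104.6 + (-11.61) = 93.0 dB.

93.0 dB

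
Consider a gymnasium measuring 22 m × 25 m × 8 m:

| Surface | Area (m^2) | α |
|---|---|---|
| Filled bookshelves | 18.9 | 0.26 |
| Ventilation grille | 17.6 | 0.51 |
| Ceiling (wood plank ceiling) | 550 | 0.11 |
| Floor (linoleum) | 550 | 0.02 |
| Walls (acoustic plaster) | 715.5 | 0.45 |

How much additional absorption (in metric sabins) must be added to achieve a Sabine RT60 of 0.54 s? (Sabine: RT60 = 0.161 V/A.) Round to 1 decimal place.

Equivalent absorption area: A₁ = 18.9×0.26 + 17.6×0.51 + 550×0.11 + 550×0.02 + 715.5×0.45 = 407.365 m^2.
Target A₂ = 0.161·4400/0.54 = 1311.852 sabins (V = 4400 m³).
Shortfall: 1311.852 − 407.365 = 904.5 sabins.

904.5 sabins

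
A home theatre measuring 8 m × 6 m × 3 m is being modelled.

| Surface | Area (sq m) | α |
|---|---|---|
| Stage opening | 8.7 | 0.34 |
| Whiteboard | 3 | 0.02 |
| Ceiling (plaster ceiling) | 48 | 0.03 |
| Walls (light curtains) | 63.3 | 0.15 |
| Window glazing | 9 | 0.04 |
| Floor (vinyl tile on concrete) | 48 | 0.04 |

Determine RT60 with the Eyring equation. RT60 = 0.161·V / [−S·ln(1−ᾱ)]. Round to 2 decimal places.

1.36 s

Total surface area S = 8.7 + 3 + 48 + 63.3 + 9 + 48 = 180.0 sq m.
Σ(Sᵢαᵢ) = 8.7×0.34 + 3×0.02 + 48×0.03 + 63.3×0.15 + 9×0.04 + 48×0.04 = 16.233.
Mean coefficient ᾱ = A/S = 0.0902.
Eyring denominator: −S ln(1−ᾱ) = 17.015.
V = 8 × 6 × 3 = 144 m³.
T = 0.161·V/[−S·ln(1−ᾱ)] = 0.161·144/17.015 = 1.36 s.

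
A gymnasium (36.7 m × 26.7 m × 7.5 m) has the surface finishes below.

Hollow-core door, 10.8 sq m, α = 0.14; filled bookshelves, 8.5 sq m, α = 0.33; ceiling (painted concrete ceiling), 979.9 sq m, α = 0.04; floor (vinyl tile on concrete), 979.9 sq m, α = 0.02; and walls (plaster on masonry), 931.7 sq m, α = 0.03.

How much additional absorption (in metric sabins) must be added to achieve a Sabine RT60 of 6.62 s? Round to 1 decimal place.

87.7 sabins

Equivalent absorption area: A₁ = 10.8×0.14 + 8.5×0.33 + 979.9×0.04 + 979.9×0.02 + 931.7×0.03 = 91.062 sq m.
V = 7349.175 m³. Required absorption A₂ = 0.161 × 7349.175 / 6.62 = 178.734 sabins.
Additional absorption ΔA = 178.734 − 91.062 = 87.7 sabins.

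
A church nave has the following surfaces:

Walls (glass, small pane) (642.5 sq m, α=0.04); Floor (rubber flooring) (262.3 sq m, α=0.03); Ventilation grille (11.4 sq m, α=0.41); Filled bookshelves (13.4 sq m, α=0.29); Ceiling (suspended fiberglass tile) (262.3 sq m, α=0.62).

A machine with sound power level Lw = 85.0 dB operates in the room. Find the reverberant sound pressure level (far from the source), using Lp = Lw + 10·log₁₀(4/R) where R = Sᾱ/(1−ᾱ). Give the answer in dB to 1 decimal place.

67.1 dB

Σ(Sᵢαᵢ) = 642.5·0.04 + 262.3·0.03 + 11.4·0.41 + 13.4·0.29 + 262.3·0.62 = 204.755; total area S = 1191.9 sq m.
ᾱ = 0.1718, so room constant R = A/(1−ᾱ) = 247.229 sq m.
Lp = Lw + 10 log₁₀(4/R) = 85.0 -17.91 = 67.1 dB.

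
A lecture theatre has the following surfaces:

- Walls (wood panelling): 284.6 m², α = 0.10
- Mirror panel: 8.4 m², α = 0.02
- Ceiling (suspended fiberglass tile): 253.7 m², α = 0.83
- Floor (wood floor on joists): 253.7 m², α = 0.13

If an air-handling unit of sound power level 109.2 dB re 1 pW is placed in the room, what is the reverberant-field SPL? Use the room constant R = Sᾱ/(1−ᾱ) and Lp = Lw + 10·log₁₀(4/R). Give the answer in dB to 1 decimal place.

89.1 dB

Σ(Sᵢαᵢ) = 284.6·0.10 + 8.4·0.02 + 253.7·0.83 + 253.7·0.13 = 272.180; total area S = 800.4 m².
ᾱ = 272.180/800.4 = 0.3401; R = Sᾱ/(1−ᾱ) = 272.180/(1−0.3401) = 412.456 m².
Lp = Lw + 10 log₁₀(4/R) = 109.2 -20.13 = 89.1 dB.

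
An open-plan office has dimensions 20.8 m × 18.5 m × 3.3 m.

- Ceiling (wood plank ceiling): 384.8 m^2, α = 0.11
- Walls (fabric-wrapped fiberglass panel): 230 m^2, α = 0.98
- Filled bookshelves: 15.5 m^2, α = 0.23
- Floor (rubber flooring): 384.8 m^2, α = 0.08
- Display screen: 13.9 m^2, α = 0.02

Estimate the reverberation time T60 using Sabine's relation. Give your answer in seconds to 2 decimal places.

Summing Sᵢαᵢ: 42.328 + 225.400 + 3.565 + 30.784 + 0.278 → A = 302.355 sabins.
Volume V = 20.8 × 18.5 × 3.3 = 1269.84 m³.
T = 0.161 V/A = 0.161·1269.84/302.355 = 0.68 s.

0.68 s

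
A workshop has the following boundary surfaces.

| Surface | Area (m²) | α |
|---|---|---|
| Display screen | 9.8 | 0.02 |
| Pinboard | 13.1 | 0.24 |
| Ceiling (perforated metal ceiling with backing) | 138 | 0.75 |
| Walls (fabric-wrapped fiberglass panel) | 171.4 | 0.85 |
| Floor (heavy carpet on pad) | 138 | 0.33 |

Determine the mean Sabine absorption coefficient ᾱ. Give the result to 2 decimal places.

Total surface area S = 470.3 m².
A = 9.8*0.02 + 13.1*0.24 + 138*0.75 + 171.4*0.85 + 138*0.33 = 298.070 sabins.
ᾱ = 298.070 / 470.3 = 0.63.

0.63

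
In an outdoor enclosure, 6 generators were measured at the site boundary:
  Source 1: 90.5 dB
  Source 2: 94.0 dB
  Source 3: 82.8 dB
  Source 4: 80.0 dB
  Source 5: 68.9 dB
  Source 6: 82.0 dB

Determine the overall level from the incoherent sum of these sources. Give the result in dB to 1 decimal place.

96.1 dB

Σ 10^(Lᵢ/10) = 4.091e+09.
Combined level = 10 log₁₀(4.091e+09) = 96.1 dB.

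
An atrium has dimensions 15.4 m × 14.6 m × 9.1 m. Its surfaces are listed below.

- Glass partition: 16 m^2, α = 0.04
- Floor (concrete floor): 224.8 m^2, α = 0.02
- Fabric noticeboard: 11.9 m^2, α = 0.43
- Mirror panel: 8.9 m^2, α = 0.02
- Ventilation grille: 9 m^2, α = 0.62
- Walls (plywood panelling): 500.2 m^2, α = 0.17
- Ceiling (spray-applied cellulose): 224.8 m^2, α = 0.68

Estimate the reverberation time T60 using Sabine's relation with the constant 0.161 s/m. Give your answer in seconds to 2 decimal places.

Total absorption A = 16·0.04 + 224.8·0.02 + 11.9·0.43 + 8.9·0.02 + 9·0.62 + 500.2·0.17 + 224.8·0.68
  = 0.640 + 4.496 + 5.117 + 0.178 + 5.580 + 85.034 + 152.864 = 253.909 m^2 sabins.
Room volume: 2046.044 m³.
RT60 = 0.161 · V / A = 0.161 × 2046.044 / 253.909 = 1.30 s.

1.30 s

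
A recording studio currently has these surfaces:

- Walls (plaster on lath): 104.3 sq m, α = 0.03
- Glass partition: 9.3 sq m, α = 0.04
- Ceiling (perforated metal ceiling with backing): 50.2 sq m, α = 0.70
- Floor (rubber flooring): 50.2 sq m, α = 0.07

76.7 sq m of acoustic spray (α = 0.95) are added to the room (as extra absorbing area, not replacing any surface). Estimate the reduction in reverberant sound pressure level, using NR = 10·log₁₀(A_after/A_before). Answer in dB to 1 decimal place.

A_before = Σ Sᵢαᵢ = 104.3*0.03 + 9.3*0.04 + 50.2*0.70 + 50.2*0.07 = 42.155 sabins.
Treatment contributes 76.7·0.95 = 72.865 sabins.
A_after = 42.155 + 72.865 = 115.020 sabins.
NR = 10·log₁₀(115.020/42.155) = 4.4 dB.

4.4 dB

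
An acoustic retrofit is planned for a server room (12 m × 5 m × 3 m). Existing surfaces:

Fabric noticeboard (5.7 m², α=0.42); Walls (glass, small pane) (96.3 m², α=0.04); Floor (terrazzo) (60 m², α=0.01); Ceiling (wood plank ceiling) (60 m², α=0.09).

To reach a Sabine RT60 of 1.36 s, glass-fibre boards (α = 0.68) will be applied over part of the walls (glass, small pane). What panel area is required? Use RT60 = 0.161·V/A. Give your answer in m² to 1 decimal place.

Total absorption A₁ = 5.7×0.42 + 96.3×0.04 + 60×0.01 + 60×0.09
  = 2.394 + 3.852 + 0.600 + 5.400 = 12.246 m² sabins.
Required A₂ = 0.161·180/1.36 = 21.309 sabins.
Absorption to add: 21.309 − 12.246 = 9.063 sabins.
Net gain per m²: Δα = 0.68 − 0.04 = 0.64.
Area = ΔA/Δα = 9.063/0.64 = 14.2 m².

14.2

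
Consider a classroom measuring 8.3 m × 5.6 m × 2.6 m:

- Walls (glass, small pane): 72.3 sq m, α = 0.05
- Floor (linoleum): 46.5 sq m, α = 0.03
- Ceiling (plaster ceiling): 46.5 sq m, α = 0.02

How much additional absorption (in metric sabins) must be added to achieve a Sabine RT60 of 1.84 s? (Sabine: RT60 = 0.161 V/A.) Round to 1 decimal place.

Summing Sᵢαᵢ: 3.615 + 1.395 + 0.930 → A₁ = 5.940 sabins.
V = 120.848 m³. Required absorption A₂ = 0.161 × 120.848 / 1.84 = 10.574 sabins.
ΔA = A₂ − A₁ = 10.574 − 5.940 = 4.6 sabins.

4.6 sabins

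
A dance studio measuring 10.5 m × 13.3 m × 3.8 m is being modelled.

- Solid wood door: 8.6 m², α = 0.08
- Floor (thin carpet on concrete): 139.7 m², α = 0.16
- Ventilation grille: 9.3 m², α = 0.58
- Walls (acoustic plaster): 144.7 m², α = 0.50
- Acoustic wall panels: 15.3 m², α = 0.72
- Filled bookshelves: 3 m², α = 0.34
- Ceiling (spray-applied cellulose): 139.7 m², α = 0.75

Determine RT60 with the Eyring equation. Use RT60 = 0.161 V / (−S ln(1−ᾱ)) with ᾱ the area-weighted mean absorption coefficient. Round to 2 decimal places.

0.29 seconds

Total surface area S = 8.6 + 139.7 + 9.3 + 144.7 + 15.3 + 3 + 139.7 = 460.3 m².
Σ(Sᵢαᵢ) = 8.6·0.08 + 139.7·0.16 + 9.3·0.58 + 144.7·0.50 + 15.3·0.72 + 3·0.34 + 139.7·0.75 = 217.595.
ᾱ = 217.595 / 460.3 = 0.4727.
Eyring denominator: −S ln(1−ᾱ) = 294.585.
V = 10.5 × 13.3 × 3.8 = 530.67 m³.
RT60 = 0.161 × 530.67 / 294.585 = 0.29 s.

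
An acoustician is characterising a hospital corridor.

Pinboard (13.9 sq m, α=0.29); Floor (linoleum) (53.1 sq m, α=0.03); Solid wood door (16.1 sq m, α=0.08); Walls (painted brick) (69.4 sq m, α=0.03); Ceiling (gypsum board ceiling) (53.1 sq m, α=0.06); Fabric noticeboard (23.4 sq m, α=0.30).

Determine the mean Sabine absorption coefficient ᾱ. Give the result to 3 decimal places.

S = Σ Sᵢ = 13.9 + 53.1 + 16.1 + 69.4 + 53.1 + 23.4 = 229.0 sq m.
Weighted sum Σ Sα = 19.200.
ᾱ = 19.200 / 229.0 = 0.084.

0.084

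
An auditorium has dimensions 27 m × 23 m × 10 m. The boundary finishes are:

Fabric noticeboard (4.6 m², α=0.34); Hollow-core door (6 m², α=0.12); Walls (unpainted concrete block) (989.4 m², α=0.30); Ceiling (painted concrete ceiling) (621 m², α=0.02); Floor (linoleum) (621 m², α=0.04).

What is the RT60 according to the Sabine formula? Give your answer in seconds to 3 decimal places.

2.972 s

A = Σ Sᵢαᵢ = 4.6*0.34 + 6*0.12 + 989.4*0.30 + 621*0.02 + 621*0.04 = 336.364 sabins.
Volume V = 27 × 23 × 10 = 6210 m³.
Sabine: RT60 = 0.161 × 6210 / 336.364 = 2.972 s.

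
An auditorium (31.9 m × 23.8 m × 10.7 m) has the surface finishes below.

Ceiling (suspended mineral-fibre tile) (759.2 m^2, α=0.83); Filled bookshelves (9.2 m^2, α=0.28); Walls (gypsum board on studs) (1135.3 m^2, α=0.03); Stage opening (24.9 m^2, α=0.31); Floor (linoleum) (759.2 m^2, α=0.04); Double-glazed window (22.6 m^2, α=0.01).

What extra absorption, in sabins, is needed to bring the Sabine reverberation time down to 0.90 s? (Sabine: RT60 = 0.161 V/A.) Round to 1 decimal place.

748.1 sabins

Summing Sᵢαᵢ: 630.136 + 2.576 + 34.059 + 7.719 + 30.368 + 0.226 → A₁ = 705.084 sabins.
V = 8123.654 m³. Required absorption A₂ = 0.161 × 8123.654 / 0.90 = 1453.231 sabins.
ΔA = A₂ − A₁ = 1453.231 − 705.084 = 748.1 sabins.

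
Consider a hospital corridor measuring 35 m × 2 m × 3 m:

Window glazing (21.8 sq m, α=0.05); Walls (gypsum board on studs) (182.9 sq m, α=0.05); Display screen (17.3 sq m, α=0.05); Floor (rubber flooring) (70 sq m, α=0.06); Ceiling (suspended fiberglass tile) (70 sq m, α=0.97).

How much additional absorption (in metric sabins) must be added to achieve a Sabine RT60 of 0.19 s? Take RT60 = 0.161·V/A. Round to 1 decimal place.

94.7 sabins

Equivalent absorption area: A₁ = 21.8·0.05 + 182.9·0.05 + 17.3·0.05 + 70·0.06 + 70·0.97 = 83.200 sq m.
For T = 0.19 s, need A₂ = 0.161·V/T = 0.161·210/0.19 = 177.947 sabins.
Shortfall: 177.947 − 83.200 = 94.7 sabins.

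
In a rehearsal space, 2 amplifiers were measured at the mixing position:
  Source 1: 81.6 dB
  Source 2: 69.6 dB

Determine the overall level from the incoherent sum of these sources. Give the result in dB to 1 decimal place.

Converting to relative power and adding: 10^(81.6/10) + 10^(69.6/10) = 1.537e+08.
L_total = 10·log₁₀(1.537e+08) = 81.9 dB.

81.9 dB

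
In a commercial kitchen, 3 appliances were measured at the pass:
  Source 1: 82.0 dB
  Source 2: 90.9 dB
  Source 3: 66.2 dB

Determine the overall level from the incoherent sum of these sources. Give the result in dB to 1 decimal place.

Σ 10^(Lᵢ/10) = 1.393e+09.
Back to dB: 10·log₁₀ Σ = 91.4 dB.

91.4 dB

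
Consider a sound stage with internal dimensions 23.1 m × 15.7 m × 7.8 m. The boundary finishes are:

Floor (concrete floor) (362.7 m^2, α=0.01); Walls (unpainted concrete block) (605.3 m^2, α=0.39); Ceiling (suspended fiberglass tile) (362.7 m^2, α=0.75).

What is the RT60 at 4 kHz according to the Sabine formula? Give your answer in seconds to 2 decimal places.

0.89 sec

Total absorption A = 362.7×0.01 + 605.3×0.39 + 362.7×0.75
  = 3.627 + 236.067 + 272.025 = 511.719 m^2 sabins.
V = 23.1·15.7·7.8 = 2828.826 m³.
RT60 = 0.161 · V / A = 0.161 × 2828.826 / 511.719 = 0.89 s.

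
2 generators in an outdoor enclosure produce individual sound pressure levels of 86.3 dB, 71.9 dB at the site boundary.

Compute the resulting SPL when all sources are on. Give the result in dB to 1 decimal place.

86.5 dB

Σ 10^(Lᵢ/10) = 4.421e+08.
Combined level = 10 log₁₀(4.421e+08) = 86.5 dB.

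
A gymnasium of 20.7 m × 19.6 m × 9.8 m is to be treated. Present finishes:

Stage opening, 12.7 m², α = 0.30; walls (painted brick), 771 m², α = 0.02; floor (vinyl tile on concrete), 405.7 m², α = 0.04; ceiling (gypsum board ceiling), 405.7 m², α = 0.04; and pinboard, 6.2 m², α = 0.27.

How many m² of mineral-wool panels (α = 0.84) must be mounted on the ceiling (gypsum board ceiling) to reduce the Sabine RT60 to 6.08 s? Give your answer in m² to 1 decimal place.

Summing Sᵢαᵢ: 3.810 + 15.420 + 16.228 + 16.228 + 1.674 → A₁ = 53.360 sabins.
Required A₂ = 0.161·3976.056/6.08 = 105.287 sabins.
ΔA needed = 105.287 − 53.360 = 51.927 sabins.
Each m² of panel replacing the ceiling (gypsum board ceiling) adds (0.84 − 0.04) = 0.80 sabins.
Panel area = 51.927 / 0.80 = 64.9 m².

64.9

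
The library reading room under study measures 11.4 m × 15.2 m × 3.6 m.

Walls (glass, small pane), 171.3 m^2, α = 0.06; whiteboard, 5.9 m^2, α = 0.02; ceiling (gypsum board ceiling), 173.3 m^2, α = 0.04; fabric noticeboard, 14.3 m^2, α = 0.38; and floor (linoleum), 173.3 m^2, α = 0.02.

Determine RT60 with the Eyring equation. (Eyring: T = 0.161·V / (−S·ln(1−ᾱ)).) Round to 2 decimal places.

3.74 sec

Total surface area S = 171.3 + 5.9 + 173.3 + 14.3 + 173.3 = 538.1 m^2.
Absorption A = 171.3×0.06 + 5.9×0.02 + 173.3×0.04 + 14.3×0.38 + 173.3×0.02 = 26.228 sabins.
Mean coefficient ᾱ = A/S = 0.0487.
−S·ln(1−ᾱ) = −538.1 × ln(1 − 0.0487) = 26.865.
V = 11.4 × 15.2 × 3.6 = 623.808 m³.
RT60 = 0.161 × 623.808 / 26.865 = 3.74 s.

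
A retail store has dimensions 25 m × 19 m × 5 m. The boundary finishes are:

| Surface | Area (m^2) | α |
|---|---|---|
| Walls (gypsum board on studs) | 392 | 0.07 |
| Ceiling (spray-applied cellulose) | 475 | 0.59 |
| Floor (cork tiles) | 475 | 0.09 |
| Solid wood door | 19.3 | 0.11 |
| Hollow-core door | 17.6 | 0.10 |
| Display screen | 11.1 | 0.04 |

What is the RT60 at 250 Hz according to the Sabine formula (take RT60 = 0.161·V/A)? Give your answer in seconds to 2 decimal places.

1.08 seconds

A = Σ Sᵢαᵢ = 392×0.07 + 475×0.59 + 475×0.09 + 19.3×0.11 + 17.6×0.10 + 11.1×0.04 = 354.767 sabins.
Room volume: 2375 m³.
Sabine: RT60 = 0.161 × 2375 / 354.767 = 1.08 s.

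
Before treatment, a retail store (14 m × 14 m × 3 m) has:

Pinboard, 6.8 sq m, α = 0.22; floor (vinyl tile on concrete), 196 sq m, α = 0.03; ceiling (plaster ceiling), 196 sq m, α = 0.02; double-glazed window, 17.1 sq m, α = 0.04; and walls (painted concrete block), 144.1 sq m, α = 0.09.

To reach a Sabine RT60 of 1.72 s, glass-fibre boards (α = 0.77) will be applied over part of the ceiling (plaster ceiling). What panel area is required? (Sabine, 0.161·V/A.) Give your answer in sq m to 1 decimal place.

Total absorption A₁ = 6.8·0.22 + 196·0.03 + 196·0.02 + 17.1·0.04 + 144.1·0.09
  = 1.496 + 5.880 + 3.920 + 0.684 + 12.969 = 24.949 sq m sabins.
Required A₂ = 0.161·588/1.72 = 55.040 sabins.
Absorption to add: 55.040 − 24.949 = 30.091 sabins.
Net gain per sq m: Δα = 0.77 − 0.02 = 0.75.
Area = ΔA/Δα = 30.091/0.75 = 40.1 sq m.

40.1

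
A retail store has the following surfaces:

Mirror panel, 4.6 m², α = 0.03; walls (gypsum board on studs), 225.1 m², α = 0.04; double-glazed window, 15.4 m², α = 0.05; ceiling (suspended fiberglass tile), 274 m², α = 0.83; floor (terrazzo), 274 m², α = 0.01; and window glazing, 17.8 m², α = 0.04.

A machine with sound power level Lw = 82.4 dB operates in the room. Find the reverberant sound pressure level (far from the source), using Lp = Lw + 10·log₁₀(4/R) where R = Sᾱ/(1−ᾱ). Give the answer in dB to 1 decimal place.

63.1 dB

A = 240.784 sabins; S = 810.9 m².
ᾱ = 240.784/810.9 = 0.2969; R = Sᾱ/(1−ᾱ) = 240.784/(1−0.2969) = 342.461 m².
Lp = 82.4 + 10·log₁₀(4/342.461) = 82.4 + (-19.33) = 63.1 dB.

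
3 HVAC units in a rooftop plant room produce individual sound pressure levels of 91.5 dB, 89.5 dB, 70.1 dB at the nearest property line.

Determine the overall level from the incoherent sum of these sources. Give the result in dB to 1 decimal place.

Sum in the linear (power) domain: Σ 10^(Lᵢ/10) = 10^(91.5/10) + 10^(89.5/10) + 10^(70.1/10) = 2.314e+09.
Back to dB: 10·log₁₀ Σ = 93.6 dB.

93.6 dB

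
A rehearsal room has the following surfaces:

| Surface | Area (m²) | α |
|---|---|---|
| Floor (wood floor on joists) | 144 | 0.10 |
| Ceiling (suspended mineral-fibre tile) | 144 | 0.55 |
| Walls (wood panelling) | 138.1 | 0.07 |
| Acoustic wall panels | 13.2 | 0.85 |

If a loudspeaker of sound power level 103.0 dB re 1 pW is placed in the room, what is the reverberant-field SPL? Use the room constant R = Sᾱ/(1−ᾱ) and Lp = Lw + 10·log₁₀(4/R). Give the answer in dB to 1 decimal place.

87.1 dB

A = 114.487 sabins; S = 439.3 m².
ᾱ = 114.487/439.3 = 0.2606; R = Sᾱ/(1−ᾱ) = 114.487/(1−0.2606) = 154.838 m².
Lp = Lw + 10 log₁₀(4/R) = 103.0 -15.88 = 87.1 dB.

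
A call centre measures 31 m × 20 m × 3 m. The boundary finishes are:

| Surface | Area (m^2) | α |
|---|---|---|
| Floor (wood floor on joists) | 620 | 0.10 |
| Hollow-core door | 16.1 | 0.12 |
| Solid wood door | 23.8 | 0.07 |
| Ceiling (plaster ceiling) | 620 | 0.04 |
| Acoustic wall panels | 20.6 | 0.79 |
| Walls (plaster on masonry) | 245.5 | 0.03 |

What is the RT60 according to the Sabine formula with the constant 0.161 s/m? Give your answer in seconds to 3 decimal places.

2.626 seconds

Total absorption A = 620*0.10 + 16.1*0.12 + 23.8*0.07 + 620*0.04 + 20.6*0.79 + 245.5*0.03
  = 62.000 + 1.932 + 1.666 + 24.800 + 16.274 + 7.365 = 114.037 m^2 sabins.
Volume V = 31 × 20 × 3 = 1860 m³.
T = 0.161 V/A = 0.161·1860/114.037 = 2.626 s.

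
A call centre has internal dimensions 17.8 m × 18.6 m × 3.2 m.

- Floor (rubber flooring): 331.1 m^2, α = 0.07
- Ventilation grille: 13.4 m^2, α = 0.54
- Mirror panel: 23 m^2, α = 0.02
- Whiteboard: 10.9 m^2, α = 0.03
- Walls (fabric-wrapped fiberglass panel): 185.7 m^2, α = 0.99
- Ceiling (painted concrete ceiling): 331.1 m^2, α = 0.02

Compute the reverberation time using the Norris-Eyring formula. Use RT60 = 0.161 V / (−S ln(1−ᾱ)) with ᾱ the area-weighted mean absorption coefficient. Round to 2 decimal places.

Total surface area S = 331.1 + 13.4 + 23 + 10.9 + 185.7 + 331.1 = 895.2 m^2.
Absorption A = 331.1×0.07 + 13.4×0.54 + 23×0.02 + 10.9×0.03 + 185.7×0.99 + 331.1×0.02 = 221.665 sabins.
Mean coefficient ᾱ = A/S = 0.2476.
Eyring denominator: −S ln(1−ᾱ) = 254.673.
V = 17.8 × 18.6 × 3.2 = 1059.456 m³.
T = 0.161·V/[−S·ln(1−ᾱ)] = 0.161·1059.456/254.673 = 0.67 s.

0.67 sec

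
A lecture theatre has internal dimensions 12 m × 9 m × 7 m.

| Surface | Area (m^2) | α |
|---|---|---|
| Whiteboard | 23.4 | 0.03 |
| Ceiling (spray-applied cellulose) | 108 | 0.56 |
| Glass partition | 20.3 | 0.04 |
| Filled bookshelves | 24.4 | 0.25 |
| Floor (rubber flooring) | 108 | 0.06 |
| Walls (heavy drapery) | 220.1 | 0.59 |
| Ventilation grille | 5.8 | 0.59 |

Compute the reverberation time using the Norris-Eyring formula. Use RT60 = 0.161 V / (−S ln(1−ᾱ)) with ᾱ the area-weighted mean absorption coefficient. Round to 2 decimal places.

S = Σ Sᵢ = 510.0 m^2.
Σ(Sᵢαᵢ) = 23.4·0.03 + 108·0.56 + 20.3·0.04 + 24.4·0.25 + 108·0.06 + 220.1·0.59 + 5.8·0.59 = 207.855.
ᾱ = 207.855 / 510.0 = 0.4076.
−S·ln(1−ᾱ) = −510.0 × ln(1 − 0.4076) = 267.022.
V = 12 × 9 × 7 = 756 m³.
RT60 = 0.161 × 756 / 267.022 = 0.46 s.

0.46 sec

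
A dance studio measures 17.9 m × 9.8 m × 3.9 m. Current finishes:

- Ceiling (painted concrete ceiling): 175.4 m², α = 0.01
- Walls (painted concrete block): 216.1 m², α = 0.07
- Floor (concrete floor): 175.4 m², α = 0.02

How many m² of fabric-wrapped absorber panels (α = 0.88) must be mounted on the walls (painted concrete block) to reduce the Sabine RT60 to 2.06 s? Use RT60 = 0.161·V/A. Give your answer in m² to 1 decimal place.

Summing Sᵢαᵢ: 1.754 + 15.127 + 3.508 → A₁ = 20.389 sabins.
V = 684.138 m³. Target absorption A₂ = 0.161 × 684.138 / 2.06 = 53.469 sabins.
Absorption to add: 53.469 − 20.389 = 33.080 sabins.
Net gain per m²: Δα = 0.88 − 0.07 = 0.81.
Panel area = 33.080 / 0.81 = 40.8 m².

40.8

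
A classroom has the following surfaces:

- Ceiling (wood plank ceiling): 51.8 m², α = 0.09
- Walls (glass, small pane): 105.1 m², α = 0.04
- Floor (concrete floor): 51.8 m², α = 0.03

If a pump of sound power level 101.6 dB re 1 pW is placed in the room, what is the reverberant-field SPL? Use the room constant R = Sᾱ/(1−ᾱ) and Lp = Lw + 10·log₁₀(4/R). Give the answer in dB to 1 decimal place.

97.2 dB

A = 10.420 sabins; S = 208.7 m².
ᾱ = 0.0499, so room constant R = A/(1−ᾱ) = 10.967 m².
Lp = Lw + 10 log₁₀(4/R) = 101.6 -4.38 = 97.2 dB.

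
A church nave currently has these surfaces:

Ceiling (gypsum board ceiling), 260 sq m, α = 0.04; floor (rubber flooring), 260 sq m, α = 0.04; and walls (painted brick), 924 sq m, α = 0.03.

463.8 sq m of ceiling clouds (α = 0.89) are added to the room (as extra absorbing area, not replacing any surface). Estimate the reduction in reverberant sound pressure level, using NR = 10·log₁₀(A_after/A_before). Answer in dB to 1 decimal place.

Total absorption A_before = 260·0.04 + 260·0.04 + 924·0.03
  = 10.400 + 10.400 + 27.720 = 48.520 sq m sabins.
Added absorption = 463.8 × 0.89 = 412.782 sabins.
New total A_after = 461.302 sabins.
NR = 10·log₁₀(461.302/48.520) = 9.8 dB.

9.8 dB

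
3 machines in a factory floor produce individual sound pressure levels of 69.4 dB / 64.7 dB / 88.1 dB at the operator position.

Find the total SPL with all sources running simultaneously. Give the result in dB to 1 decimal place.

Σ 10^(Lᵢ/10) = 6.573e+08.
Combined level = 10 log₁₀(6.573e+08) = 88.2 dB.

88.2 dB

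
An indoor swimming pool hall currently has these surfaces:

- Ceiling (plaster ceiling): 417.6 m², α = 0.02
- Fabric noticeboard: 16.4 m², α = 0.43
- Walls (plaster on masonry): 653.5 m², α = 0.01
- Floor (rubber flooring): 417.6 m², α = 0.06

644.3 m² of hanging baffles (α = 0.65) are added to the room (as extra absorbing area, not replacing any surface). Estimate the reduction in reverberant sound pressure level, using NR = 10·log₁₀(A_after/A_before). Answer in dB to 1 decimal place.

Equivalent absorption area: A_before = 417.6×0.02 + 16.4×0.43 + 653.5×0.01 + 417.6×0.06 = 46.995 m².
Treatment contributes 644.3·0.65 = 418.795 sabins.
New total A_after = 465.790 sabins.
NR = 10·log₁₀(465.790/46.995) = 10.0 dB.

10.0 dB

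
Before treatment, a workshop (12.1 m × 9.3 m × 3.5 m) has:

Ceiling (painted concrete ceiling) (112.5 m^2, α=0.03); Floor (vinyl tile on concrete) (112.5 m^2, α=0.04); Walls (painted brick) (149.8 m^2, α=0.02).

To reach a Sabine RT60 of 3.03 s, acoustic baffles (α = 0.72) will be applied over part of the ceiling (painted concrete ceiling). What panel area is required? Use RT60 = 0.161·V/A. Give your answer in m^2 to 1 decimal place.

Summing Sᵢαᵢ: 3.375 + 4.500 + 2.996 → A₁ = 10.871 sabins.
V = 393.855 m³. Target absorption A₂ = 0.161 × 393.855 / 3.03 = 20.928 sabins.
Absorption to add: 20.928 − 10.871 = 10.057 sabins.
Net gain per m^2: Δα = 0.72 − 0.03 = 0.69.
Panel area = 10.057 / 0.69 = 14.6 m^2.

14.6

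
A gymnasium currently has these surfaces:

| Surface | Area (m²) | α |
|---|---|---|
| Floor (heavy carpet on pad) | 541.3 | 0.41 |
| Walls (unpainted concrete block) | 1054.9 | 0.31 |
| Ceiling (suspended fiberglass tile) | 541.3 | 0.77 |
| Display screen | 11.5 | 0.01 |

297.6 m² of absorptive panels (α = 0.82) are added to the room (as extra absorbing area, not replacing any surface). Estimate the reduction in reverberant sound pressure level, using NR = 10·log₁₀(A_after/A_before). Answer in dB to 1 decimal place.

A_before = Σ Sᵢαᵢ = 541.3*0.41 + 1054.9*0.31 + 541.3*0.77 + 11.5*0.01 = 965.868 sabins.
Treatment contributes 297.6·0.82 = 244.032 sabins.
A_after = 965.868 + 244.032 = 1209.900 sabins.
NR = 10·log₁₀(1209.900/965.868) = 1.0 dB.

1.0 dB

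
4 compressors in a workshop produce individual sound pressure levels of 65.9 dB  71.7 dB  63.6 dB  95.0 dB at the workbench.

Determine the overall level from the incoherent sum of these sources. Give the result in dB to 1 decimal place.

95.0 dB

Converting to relative power and adding: 10^(65.9/10) + 10^(71.7/10) + 10^(63.6/10) + 10^(95.0/10) = 3.183e+09.
Back to dB: 10·log₁₀ Σ = 95.0 dB.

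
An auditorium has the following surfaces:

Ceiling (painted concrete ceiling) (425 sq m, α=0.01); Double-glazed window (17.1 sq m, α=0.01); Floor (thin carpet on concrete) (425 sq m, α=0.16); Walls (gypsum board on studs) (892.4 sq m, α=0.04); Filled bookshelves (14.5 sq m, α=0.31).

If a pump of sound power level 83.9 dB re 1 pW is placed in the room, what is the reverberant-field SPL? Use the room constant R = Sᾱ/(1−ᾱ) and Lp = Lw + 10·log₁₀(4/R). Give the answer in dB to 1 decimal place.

Σ(Sᵢαᵢ) = 425×0.01 + 17.1×0.01 + 425×0.16 + 892.4×0.04 + 14.5×0.31 = 112.612; total area S = 1774.0 sq m.
ᾱ = 0.0635, so room constant R = A/(1−ᾱ) = 120.248 sq m.
Lp = 83.9 + 10·log₁₀(4/120.248) = 83.9 + (-14.78) = 69.1 dB.

69.1 dB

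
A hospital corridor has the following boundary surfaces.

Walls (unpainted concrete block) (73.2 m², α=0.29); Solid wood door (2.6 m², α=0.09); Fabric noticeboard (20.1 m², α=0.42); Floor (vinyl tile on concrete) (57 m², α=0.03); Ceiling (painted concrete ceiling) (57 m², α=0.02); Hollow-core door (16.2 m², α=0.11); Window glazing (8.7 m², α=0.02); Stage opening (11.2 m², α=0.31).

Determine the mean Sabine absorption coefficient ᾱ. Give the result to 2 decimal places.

Total surface area S = 246.0 m².
Σ(Sᵢαᵢ) = 73.2×0.29 + 2.6×0.09 + 20.1×0.42 + 57×0.03 + 57×0.02 + 16.2×0.11 + 8.7×0.02 + 11.2×0.31 = 38.182.
ᾱ = 38.182 / 246.0 = 0.16.

0.16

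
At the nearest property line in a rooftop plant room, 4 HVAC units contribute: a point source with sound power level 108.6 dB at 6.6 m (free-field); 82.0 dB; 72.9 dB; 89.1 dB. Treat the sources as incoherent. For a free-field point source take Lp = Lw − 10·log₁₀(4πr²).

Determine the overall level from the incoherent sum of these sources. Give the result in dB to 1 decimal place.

Source at 6.6 m: Lp = 108.6 − 10·log₁₀(4π·6.6²) = 108.6 − 10·log₁₀(547.391) = 81.2 dB.
Σ 10^(Lᵢ/10) = 1.123e+09.
Combined level = 10 log₁₀(1.123e+09) = 90.5 dB.

90.5 dB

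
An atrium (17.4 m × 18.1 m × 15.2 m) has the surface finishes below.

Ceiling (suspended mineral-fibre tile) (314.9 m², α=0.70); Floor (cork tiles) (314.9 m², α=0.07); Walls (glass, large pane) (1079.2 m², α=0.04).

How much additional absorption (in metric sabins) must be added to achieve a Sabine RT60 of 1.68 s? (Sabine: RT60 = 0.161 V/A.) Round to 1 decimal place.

173.1 sabins

Summing Sᵢαᵢ: 220.430 + 22.043 + 43.168 → A₁ = 285.641 sabins.
For T = 1.68 s, need A₂ = 0.161·V/T = 0.161·4787.088/1.68 = 458.763 sabins.
Additional absorption ΔA = 458.763 − 285.641 = 173.1 sabins.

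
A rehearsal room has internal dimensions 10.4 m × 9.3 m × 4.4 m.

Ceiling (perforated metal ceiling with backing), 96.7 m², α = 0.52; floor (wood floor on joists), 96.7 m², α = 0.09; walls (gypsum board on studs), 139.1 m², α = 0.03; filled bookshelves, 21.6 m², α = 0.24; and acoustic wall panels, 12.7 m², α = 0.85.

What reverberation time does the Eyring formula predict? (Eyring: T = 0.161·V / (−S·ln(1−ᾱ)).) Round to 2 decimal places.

Total surface area S = 96.7 + 96.7 + 139.1 + 21.6 + 12.7 = 366.8 m².
Σ(Sᵢαᵢ) = 96.7·0.52 + 96.7·0.09 + 139.1·0.03 + 21.6·0.24 + 12.7·0.85 = 79.139.
ᾱ = 79.139 / 366.8 = 0.2158.
−S·ln(1−ᾱ) = −366.8 × ln(1 − 0.2158) = 89.166.
V = 10.4 × 9.3 × 4.4 = 425.568 m³.
RT60 = 0.161 × 425.568 / 89.166 = 0.77 s.

0.77 seconds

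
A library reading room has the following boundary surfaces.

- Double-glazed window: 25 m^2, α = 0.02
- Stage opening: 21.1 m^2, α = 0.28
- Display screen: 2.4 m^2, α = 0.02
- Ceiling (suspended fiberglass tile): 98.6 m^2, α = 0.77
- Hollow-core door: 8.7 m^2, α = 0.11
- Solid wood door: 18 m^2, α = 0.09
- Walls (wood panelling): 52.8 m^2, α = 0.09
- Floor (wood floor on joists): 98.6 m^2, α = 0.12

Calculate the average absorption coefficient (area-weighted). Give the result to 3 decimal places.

0.312

S = Σ Sᵢ = 25 + 21.1 + 2.4 + 98.6 + 8.7 + 18 + 52.8 + 98.6 = 325.2 m^2.
A = 25·0.02 + 21.1·0.28 + 2.4·0.02 + 98.6·0.77 + 8.7·0.11 + 18·0.09 + 52.8·0.09 + 98.6·0.12 = 101.539 sabins.
ᾱ = 101.539 / 325.2 = 0.312.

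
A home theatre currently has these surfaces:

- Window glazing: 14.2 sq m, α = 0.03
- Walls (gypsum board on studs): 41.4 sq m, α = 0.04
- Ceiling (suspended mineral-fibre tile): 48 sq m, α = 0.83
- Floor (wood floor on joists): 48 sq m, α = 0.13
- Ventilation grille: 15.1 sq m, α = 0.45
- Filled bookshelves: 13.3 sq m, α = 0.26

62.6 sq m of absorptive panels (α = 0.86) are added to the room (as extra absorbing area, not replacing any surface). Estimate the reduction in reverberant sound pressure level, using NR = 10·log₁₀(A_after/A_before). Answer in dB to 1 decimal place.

A_before = Σ Sᵢαᵢ = 14.2×0.03 + 41.4×0.04 + 48×0.83 + 48×0.13 + 15.1×0.45 + 13.3×0.26 = 58.415 sabins.
Added absorption = 62.6 × 0.86 = 53.836 sabins.
A_after = 58.415 + 53.836 = 112.251 sabins.
Reduction = 10 log₁₀(A_after/A_before) = 10 log₁₀(1.9216) = 2.8 dB.

2.8 dB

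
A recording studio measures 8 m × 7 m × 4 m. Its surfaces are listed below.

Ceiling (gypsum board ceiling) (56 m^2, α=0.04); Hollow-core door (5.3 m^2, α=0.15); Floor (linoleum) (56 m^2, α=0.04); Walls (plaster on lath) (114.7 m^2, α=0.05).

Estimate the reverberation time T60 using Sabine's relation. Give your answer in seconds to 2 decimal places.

3.28 sec

Summing Sᵢαᵢ: 2.240 + 0.795 + 2.240 + 5.735 → A = 11.010 sabins.
Volume V = 8 × 7 × 4 = 224 m³.
RT60 = 0.161 · V / A = 0.161 × 224 / 11.010 = 3.28 s.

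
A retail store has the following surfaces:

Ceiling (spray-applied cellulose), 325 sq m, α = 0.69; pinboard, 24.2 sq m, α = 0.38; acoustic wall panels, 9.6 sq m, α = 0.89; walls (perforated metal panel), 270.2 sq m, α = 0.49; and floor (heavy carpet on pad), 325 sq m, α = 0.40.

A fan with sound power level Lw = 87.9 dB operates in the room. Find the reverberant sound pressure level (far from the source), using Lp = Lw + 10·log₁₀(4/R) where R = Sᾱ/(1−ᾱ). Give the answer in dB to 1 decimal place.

63.6 dB

A = 504.388 sabins; S = 954.0 sq m.
ᾱ = 0.5287, so room constant R = A/(1−ᾱ) = 1070.206 sq m.
Lp = Lw + 10 log₁₀(4/R) = 87.9 -24.27 = 63.6 dB.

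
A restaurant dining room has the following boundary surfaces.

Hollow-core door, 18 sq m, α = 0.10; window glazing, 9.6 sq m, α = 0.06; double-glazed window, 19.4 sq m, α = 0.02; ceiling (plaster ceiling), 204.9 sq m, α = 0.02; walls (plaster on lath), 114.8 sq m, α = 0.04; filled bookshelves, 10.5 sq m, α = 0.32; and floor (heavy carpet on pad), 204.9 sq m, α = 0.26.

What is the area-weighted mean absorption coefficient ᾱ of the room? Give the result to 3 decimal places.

0.117

Total surface area S = 582.1 sq m.
A = 18×0.10 + 9.6×0.06 + 19.4×0.02 + 204.9×0.02 + 114.8×0.04 + 10.5×0.32 + 204.9×0.26 = 68.088 sabins.
ᾱ = 68.088 / 582.1 = 0.117.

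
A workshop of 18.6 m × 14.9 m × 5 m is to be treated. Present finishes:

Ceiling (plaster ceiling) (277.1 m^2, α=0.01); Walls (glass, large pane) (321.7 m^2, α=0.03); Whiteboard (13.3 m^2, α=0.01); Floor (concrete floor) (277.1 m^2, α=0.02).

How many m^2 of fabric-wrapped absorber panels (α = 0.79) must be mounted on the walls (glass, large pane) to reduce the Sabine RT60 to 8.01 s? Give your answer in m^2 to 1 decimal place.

Equivalent absorption area: A₁ = 277.1*0.01 + 321.7*0.03 + 13.3*0.01 + 277.1*0.02 = 18.097 m^2.
Required A₂ = 0.161·1385.7/8.01 = 27.852 sabins.
Absorption to add: 27.852 − 18.097 = 9.755 sabins.
Each m^2 of panel replacing the walls (glass, large pane) adds (0.79 − 0.03) = 0.76 sabins.
Panel area = 9.755 / 0.76 = 12.8 m^2.

12.8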